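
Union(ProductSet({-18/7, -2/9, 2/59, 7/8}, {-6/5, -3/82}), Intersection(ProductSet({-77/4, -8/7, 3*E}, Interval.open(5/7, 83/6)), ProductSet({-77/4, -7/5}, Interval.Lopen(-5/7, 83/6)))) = Union(ProductSet({-77/4}, Interval.open(5/7, 83/6)), ProductSet({-18/7, -2/9, 2/59, 7/8}, {-6/5, -3/82}))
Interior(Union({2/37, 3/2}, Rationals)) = EmptySet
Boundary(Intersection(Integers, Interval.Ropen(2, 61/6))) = Range(2, 11, 1)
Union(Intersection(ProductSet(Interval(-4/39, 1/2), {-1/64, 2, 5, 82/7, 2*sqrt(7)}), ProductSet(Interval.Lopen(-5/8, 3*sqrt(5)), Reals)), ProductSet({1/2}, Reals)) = Union(ProductSet({1/2}, Reals), ProductSet(Interval(-4/39, 1/2), {-1/64, 2, 5, 82/7, 2*sqrt(7)}))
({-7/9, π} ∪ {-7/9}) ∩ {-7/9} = {-7/9}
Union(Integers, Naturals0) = Integers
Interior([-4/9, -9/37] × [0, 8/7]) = (-4/9, -9/37) × (0, 8/7)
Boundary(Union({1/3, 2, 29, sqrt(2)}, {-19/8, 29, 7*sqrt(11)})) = {-19/8, 1/3, 2, 29, 7*sqrt(11), sqrt(2)}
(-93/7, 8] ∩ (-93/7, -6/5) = (-93/7, -6/5)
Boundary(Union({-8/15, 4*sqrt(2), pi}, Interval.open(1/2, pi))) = {-8/15, 1/2, 4*sqrt(2), pi}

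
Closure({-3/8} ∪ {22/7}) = {-3/8, 22/7}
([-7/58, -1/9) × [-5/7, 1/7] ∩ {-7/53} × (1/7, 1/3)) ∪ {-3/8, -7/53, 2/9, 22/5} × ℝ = {-3/8, -7/53, 2/9, 22/5} × ℝ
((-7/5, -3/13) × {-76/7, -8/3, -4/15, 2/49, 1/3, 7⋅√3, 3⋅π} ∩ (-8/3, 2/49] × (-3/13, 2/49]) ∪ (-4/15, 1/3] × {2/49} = (-7/5, 1/3] × {2/49}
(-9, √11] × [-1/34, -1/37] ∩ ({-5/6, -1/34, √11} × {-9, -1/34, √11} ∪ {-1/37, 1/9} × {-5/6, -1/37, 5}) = ({-1/37, 1/9} × {-1/37}) ∪ ({-5/6, -1/34, √11} × {-1/34})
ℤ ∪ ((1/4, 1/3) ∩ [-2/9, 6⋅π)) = ℤ ∪ (1/4, 1/3)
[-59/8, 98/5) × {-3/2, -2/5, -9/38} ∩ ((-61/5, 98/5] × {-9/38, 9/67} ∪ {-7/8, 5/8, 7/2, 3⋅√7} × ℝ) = ([-59/8, 98/5) × {-9/38}) ∪ ({-7/8, 5/8, 7/2, 3⋅√7} × {-3/2, -2/5, -9/38})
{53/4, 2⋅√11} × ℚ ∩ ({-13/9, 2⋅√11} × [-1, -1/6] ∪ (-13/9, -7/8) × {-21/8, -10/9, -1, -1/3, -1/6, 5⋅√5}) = {2⋅√11} × (ℚ ∩ [-1, -1/6])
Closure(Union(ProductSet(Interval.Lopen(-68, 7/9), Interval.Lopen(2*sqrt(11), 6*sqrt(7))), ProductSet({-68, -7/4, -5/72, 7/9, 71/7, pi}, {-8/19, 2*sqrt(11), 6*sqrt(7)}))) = Union(ProductSet({-68, 7/9}, Interval(2*sqrt(11), 6*sqrt(7))), ProductSet({-68, -7/4, -5/72, 7/9, 71/7, pi}, {-8/19, 2*sqrt(11), 6*sqrt(7)}), ProductSet(Interval(-68, 7/9), {2*sqrt(11), 6*sqrt(7)}), ProductSet(Interval.Lopen(-68, 7/9), Interval.Lopen(2*sqrt(11), 6*sqrt(7))))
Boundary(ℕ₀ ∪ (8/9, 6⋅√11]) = {8/9, 6⋅√11} ∪ (ℕ₀ \ (8/9, 6⋅√11))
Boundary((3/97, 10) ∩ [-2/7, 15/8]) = {3/97, 15/8}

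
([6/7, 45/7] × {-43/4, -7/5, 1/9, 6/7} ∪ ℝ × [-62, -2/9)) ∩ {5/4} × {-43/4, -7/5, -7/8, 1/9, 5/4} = {5/4} × {-43/4, -7/5, -7/8, 1/9}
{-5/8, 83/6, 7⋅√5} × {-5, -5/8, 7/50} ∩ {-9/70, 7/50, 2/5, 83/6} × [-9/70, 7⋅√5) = {83/6} × {7/50}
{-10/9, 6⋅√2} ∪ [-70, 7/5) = [-70, 7/5) ∪ {6⋅√2}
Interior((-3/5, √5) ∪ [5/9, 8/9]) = (-3/5, √5)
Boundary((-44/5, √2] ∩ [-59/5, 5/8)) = {-44/5, 5/8}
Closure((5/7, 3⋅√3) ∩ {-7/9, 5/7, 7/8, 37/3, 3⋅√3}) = {7/8}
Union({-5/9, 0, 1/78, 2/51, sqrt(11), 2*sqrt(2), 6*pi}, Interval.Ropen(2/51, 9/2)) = Union({-5/9, 0, 1/78, 6*pi}, Interval.Ropen(2/51, 9/2))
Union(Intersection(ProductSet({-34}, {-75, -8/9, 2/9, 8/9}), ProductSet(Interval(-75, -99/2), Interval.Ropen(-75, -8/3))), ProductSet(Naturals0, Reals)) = ProductSet(Naturals0, Reals)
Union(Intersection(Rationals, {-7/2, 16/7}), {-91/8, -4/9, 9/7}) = {-91/8, -7/2, -4/9, 9/7, 16/7}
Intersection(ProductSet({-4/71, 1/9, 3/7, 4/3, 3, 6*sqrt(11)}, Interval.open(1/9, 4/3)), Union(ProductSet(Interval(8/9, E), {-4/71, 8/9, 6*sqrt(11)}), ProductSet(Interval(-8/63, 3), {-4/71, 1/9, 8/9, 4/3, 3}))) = ProductSet({-4/71, 1/9, 3/7, 4/3, 3}, {8/9})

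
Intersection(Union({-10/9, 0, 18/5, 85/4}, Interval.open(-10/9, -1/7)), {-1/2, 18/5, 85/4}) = {-1/2, 18/5, 85/4}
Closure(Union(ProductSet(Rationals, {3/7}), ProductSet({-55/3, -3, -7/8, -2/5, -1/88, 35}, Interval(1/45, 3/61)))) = Union(ProductSet({-55/3, -3, -7/8, -2/5, -1/88, 35}, Interval(1/45, 3/61)), ProductSet(Reals, {3/7}))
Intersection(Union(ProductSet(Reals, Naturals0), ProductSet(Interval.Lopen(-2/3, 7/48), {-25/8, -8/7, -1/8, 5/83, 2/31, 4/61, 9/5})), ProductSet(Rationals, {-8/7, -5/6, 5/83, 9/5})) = ProductSet(Intersection(Interval.Lopen(-2/3, 7/48), Rationals), {-8/7, 5/83, 9/5})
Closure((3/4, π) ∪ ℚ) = ℚ ∪ (-∞, ∞)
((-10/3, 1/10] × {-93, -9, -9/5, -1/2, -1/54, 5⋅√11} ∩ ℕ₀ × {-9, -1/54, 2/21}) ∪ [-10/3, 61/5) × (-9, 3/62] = ({0} × {-9, -1/54}) ∪ ([-10/3, 61/5) × (-9, 3/62])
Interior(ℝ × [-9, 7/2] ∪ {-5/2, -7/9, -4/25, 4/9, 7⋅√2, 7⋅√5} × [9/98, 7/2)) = ℝ × (-9, 7/2)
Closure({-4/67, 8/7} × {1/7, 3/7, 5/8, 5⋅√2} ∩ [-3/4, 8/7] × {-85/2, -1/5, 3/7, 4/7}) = {-4/67, 8/7} × {3/7}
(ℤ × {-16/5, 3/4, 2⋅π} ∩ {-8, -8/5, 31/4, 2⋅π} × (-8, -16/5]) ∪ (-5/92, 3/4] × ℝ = ({-8} × {-16/5}) ∪ ((-5/92, 3/4] × ℝ)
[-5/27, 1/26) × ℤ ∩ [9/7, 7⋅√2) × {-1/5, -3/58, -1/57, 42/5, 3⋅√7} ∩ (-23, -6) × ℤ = ∅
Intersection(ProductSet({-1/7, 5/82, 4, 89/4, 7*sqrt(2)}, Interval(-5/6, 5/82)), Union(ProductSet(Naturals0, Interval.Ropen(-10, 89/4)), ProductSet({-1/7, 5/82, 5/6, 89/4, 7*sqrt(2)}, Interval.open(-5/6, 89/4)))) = Union(ProductSet({4}, Interval(-5/6, 5/82)), ProductSet({-1/7, 5/82, 89/4, 7*sqrt(2)}, Interval.Lopen(-5/6, 5/82)))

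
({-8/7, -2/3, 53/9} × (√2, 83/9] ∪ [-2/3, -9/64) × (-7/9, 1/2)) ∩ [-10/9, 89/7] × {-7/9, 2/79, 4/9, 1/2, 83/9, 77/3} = ({-2/3, 53/9} × {83/9}) ∪ ([-2/3, -9/64) × {2/79, 4/9})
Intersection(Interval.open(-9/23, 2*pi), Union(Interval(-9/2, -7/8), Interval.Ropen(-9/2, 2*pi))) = Interval.open(-9/23, 2*pi)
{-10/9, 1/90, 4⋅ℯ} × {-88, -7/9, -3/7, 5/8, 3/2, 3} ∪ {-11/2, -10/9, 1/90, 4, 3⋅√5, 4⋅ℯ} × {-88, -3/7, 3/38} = ({-10/9, 1/90, 4⋅ℯ} × {-88, -7/9, -3/7, 5/8, 3/2, 3}) ∪ ({-11/2, -10/9, 1/90, 4, 3⋅√5, 4⋅ℯ} × {-88, -3/7, 3/38})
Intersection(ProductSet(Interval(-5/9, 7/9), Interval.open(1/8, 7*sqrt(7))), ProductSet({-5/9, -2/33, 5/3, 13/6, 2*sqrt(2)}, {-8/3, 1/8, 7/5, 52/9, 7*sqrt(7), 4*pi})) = ProductSet({-5/9, -2/33}, {7/5, 52/9, 4*pi})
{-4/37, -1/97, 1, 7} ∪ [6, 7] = {-4/37, -1/97, 1} ∪ [6, 7]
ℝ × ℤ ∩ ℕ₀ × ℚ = ℕ₀ × ℤ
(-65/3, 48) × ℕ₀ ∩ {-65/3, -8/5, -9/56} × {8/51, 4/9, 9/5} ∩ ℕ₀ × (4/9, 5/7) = ∅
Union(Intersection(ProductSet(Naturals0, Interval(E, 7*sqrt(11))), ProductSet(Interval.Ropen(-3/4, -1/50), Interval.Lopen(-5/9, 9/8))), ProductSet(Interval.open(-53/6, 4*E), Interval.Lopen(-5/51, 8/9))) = ProductSet(Interval.open(-53/6, 4*E), Interval.Lopen(-5/51, 8/9))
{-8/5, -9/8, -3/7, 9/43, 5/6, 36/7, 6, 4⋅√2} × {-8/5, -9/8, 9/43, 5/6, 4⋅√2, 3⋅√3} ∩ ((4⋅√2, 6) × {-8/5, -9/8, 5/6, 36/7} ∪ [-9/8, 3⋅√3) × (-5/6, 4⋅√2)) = {-9/8, -3/7, 9/43, 5/6, 36/7} × {9/43, 5/6, 3⋅√3}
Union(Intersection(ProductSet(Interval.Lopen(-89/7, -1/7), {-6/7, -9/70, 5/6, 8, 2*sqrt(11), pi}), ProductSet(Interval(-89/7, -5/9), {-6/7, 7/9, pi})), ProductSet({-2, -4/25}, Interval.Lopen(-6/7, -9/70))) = Union(ProductSet({-2, -4/25}, Interval.Lopen(-6/7, -9/70)), ProductSet(Interval.Lopen(-89/7, -5/9), {-6/7, pi}))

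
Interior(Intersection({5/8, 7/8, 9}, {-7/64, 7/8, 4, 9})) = EmptySet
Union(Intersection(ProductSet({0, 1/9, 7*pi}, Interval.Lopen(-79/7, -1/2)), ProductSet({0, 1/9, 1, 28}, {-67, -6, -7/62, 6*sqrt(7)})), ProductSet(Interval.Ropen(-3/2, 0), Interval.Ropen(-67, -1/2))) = Union(ProductSet({0, 1/9}, {-6}), ProductSet(Interval.Ropen(-3/2, 0), Interval.Ropen(-67, -1/2)))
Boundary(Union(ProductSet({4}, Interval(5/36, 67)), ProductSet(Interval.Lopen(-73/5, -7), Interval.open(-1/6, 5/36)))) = Union(ProductSet({4}, Interval(5/36, 67)), ProductSet({-73/5, -7}, Interval(-1/6, 5/36)), ProductSet(Interval(-73/5, -7), {-1/6, 5/36}))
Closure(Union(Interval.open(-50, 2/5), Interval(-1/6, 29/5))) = Interval(-50, 29/5)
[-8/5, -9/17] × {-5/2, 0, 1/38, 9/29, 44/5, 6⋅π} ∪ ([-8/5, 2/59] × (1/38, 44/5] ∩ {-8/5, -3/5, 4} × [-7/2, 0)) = [-8/5, -9/17] × {-5/2, 0, 1/38, 9/29, 44/5, 6⋅π}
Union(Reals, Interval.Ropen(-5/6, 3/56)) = Interval(-oo, oo)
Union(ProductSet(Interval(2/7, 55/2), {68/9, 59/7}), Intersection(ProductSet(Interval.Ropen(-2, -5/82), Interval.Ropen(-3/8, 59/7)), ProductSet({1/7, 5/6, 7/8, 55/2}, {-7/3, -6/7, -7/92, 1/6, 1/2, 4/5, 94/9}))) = ProductSet(Interval(2/7, 55/2), {68/9, 59/7})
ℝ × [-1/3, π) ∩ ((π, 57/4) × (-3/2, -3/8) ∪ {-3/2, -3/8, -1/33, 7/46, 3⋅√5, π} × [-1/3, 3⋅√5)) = {-3/2, -3/8, -1/33, 7/46, 3⋅√5, π} × [-1/3, π)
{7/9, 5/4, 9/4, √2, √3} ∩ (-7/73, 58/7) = {7/9, 5/4, 9/4, √2, √3}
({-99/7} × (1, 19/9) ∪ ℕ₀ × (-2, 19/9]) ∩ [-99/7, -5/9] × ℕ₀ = {-99/7} × {2}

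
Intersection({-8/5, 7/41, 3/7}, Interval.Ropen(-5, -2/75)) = {-8/5}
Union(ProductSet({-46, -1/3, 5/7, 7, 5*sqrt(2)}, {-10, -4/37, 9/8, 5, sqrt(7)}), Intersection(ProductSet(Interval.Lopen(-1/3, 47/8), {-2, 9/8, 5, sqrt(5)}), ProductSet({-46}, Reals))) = ProductSet({-46, -1/3, 5/7, 7, 5*sqrt(2)}, {-10, -4/37, 9/8, 5, sqrt(7)})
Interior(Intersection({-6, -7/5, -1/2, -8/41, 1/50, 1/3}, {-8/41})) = EmptySet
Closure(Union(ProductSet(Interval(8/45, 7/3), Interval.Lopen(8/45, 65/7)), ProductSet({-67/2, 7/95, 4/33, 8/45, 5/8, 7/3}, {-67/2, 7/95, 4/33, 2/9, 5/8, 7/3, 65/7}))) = Union(ProductSet({-67/2, 7/95, 4/33, 8/45, 5/8, 7/3}, {-67/2, 7/95, 4/33, 2/9, 5/8, 7/3, 65/7}), ProductSet(Interval(8/45, 7/3), Interval(8/45, 65/7)))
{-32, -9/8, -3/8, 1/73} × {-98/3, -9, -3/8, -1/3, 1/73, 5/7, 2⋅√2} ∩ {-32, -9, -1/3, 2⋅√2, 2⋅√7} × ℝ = {-32} × {-98/3, -9, -3/8, -1/3, 1/73, 5/7, 2⋅√2}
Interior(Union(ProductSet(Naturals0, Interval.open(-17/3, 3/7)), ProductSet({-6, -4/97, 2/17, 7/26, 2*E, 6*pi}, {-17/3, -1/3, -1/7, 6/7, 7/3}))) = EmptySet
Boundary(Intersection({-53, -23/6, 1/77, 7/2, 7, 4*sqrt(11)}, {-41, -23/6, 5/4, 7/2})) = {-23/6, 7/2}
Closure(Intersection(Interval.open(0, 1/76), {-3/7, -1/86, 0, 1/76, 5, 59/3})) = EmptySet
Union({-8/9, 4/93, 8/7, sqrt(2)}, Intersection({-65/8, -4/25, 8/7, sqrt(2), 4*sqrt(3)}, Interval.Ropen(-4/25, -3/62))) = {-8/9, -4/25, 4/93, 8/7, sqrt(2)}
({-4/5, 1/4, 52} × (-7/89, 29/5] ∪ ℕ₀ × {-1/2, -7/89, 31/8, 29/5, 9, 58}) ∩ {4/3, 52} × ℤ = {52} × ({0, 1, …, 5} ∪ {9, 58})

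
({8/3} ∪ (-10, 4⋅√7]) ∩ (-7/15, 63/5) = (-7/15, 4⋅√7]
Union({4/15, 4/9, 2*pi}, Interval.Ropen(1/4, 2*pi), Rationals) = Union(Interval(1/4, 2*pi), Rationals)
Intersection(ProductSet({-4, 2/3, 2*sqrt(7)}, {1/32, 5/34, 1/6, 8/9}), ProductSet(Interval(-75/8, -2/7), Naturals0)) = EmptySet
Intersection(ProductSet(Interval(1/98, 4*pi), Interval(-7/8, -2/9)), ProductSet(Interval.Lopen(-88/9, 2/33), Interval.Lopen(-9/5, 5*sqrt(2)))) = ProductSet(Interval(1/98, 2/33), Interval(-7/8, -2/9))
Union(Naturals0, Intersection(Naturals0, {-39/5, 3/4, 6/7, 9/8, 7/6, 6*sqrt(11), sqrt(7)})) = Naturals0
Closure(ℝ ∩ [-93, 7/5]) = [-93, 7/5]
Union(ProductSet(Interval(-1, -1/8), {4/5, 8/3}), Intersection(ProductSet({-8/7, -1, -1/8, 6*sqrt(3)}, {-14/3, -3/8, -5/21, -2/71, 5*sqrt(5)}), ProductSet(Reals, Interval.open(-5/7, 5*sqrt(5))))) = Union(ProductSet({-8/7, -1, -1/8, 6*sqrt(3)}, {-3/8, -5/21, -2/71}), ProductSet(Interval(-1, -1/8), {4/5, 8/3}))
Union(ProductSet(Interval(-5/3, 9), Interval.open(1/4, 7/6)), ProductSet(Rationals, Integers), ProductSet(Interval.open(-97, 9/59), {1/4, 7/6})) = Union(ProductSet(Interval.open(-97, 9/59), {1/4, 7/6}), ProductSet(Interval(-5/3, 9), Interval.open(1/4, 7/6)), ProductSet(Rationals, Integers))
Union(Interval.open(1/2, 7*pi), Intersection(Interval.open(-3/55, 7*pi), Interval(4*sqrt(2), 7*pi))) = Interval.open(1/2, 7*pi)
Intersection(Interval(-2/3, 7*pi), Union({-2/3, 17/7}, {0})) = {-2/3, 0, 17/7}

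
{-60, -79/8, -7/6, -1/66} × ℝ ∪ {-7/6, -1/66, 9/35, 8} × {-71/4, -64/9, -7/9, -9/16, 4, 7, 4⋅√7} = ({-60, -79/8, -7/6, -1/66} × ℝ) ∪ ({-7/6, -1/66, 9/35, 8} × {-71/4, -64/9, -7/9, -9/16, 4, 7, 4⋅√7})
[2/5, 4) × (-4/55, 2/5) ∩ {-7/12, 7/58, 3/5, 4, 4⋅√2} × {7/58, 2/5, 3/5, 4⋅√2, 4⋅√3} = {3/5} × {7/58}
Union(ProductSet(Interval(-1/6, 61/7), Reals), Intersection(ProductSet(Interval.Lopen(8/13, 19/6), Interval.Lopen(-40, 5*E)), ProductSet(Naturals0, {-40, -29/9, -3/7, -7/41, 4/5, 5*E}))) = ProductSet(Interval(-1/6, 61/7), Reals)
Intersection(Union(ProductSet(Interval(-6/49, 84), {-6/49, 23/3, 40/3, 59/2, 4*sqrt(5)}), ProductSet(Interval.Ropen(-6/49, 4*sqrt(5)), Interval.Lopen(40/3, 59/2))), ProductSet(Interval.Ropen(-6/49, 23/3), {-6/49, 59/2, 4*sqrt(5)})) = ProductSet(Interval.Ropen(-6/49, 23/3), {-6/49, 59/2, 4*sqrt(5)})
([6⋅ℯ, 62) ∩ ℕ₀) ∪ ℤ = ℤ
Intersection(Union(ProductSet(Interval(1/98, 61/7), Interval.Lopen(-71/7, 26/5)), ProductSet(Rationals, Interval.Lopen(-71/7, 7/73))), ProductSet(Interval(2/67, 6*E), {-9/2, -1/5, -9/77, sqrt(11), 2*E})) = Union(ProductSet(Intersection(Interval(2/67, 6*E), Rationals), {-9/2, -1/5, -9/77}), ProductSet(Interval(2/67, 61/7), {-9/2, -1/5, -9/77, sqrt(11)}))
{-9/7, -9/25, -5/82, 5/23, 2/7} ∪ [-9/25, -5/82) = {-9/7, 5/23, 2/7} ∪ [-9/25, -5/82]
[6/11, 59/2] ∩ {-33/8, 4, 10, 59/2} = {4, 10, 59/2}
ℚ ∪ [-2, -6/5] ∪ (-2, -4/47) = ℚ ∪ [-2, -4/47]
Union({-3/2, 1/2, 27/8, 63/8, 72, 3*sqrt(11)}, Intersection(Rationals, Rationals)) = Union({3*sqrt(11)}, Rationals)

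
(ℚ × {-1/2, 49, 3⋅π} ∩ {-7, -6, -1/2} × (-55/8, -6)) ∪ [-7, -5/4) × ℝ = [-7, -5/4) × ℝ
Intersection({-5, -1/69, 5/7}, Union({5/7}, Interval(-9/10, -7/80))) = {5/7}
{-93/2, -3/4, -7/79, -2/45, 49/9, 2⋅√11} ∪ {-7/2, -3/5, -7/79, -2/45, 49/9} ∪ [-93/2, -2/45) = [-93/2, -2/45] ∪ {49/9, 2⋅√11}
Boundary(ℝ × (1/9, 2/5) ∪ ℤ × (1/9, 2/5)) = ℝ × {1/9, 2/5}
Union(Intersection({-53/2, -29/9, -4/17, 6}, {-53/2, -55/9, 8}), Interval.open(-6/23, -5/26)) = Union({-53/2}, Interval.open(-6/23, -5/26))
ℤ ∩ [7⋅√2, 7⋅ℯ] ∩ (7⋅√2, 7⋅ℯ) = {10, 11, …, 19}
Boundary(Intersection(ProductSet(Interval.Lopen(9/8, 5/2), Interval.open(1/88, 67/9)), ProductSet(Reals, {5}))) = ProductSet(Interval(9/8, 5/2), {5})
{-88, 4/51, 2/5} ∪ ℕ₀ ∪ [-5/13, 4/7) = {-88} ∪ [-5/13, 4/7) ∪ ℕ₀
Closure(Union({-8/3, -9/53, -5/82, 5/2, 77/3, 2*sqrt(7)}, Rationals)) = Reals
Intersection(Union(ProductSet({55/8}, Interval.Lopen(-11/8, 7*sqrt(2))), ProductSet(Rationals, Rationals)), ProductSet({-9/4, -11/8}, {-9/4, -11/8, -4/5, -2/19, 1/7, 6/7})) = ProductSet({-9/4, -11/8}, {-9/4, -11/8, -4/5, -2/19, 1/7, 6/7})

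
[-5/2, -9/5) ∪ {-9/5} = [-5/2, -9/5]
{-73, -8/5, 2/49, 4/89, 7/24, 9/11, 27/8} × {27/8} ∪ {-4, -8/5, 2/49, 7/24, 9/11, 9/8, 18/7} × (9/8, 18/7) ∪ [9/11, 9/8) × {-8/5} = ([9/11, 9/8) × {-8/5}) ∪ ({-73, -8/5, 2/49, 4/89, 7/24, 9/11, 27/8} × {27/8}) ∪ ({-4, -8/5, 2/49, 7/24, 9/11, 9/8, 18/7} × (9/8, 18/7))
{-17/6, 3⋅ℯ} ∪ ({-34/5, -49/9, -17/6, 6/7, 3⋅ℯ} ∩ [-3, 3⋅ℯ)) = {-17/6, 6/7, 3⋅ℯ}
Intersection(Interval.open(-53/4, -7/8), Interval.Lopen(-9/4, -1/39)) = Interval.open(-9/4, -7/8)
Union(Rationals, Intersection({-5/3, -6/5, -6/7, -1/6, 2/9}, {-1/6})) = Rationals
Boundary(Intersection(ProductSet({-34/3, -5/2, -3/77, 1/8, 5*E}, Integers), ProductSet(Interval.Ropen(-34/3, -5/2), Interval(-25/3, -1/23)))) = ProductSet({-34/3}, Range(-8, 0, 1))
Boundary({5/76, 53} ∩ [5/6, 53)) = ∅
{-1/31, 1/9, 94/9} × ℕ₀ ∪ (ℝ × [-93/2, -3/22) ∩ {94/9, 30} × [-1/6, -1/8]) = ({-1/31, 1/9, 94/9} × ℕ₀) ∪ ({94/9, 30} × [-1/6, -3/22))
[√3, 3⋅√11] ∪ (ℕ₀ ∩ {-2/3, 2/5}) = [√3, 3⋅√11]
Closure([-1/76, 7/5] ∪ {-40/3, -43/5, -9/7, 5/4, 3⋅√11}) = {-40/3, -43/5, -9/7, 3⋅√11} ∪ [-1/76, 7/5]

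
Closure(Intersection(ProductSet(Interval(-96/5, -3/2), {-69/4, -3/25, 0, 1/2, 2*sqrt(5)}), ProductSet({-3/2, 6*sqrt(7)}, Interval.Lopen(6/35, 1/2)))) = ProductSet({-3/2}, {1/2})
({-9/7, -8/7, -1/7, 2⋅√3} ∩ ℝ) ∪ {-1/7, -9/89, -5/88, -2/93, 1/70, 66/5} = {-9/7, -8/7, -1/7, -9/89, -5/88, -2/93, 1/70, 66/5, 2⋅√3}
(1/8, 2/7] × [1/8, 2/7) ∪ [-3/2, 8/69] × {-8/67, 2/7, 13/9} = ([-3/2, 8/69] × {-8/67, 2/7, 13/9}) ∪ ((1/8, 2/7] × [1/8, 2/7))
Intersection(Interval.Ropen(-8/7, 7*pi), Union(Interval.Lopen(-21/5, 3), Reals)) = Interval.Ropen(-8/7, 7*pi)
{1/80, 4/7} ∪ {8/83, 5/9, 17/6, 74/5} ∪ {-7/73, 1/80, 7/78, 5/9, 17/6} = {-7/73, 1/80, 7/78, 8/83, 5/9, 4/7, 17/6, 74/5}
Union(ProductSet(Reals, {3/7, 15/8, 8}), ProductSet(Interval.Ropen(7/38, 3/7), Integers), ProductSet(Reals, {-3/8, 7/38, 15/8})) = Union(ProductSet(Interval.Ropen(7/38, 3/7), Integers), ProductSet(Reals, {-3/8, 7/38, 3/7, 15/8, 8}))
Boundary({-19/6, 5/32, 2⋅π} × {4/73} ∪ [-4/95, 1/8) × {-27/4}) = ([-4/95, 1/8] × {-27/4}) ∪ ({-19/6, 5/32, 2⋅π} × {4/73})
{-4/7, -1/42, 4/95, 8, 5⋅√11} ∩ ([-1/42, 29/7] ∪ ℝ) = {-4/7, -1/42, 4/95, 8, 5⋅√11}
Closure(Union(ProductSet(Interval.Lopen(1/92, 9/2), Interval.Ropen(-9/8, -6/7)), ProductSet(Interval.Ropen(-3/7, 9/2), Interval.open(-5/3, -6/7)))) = Union(ProductSet({-3/7, 9/2}, Interval(-5/3, -6/7)), ProductSet(Interval(-3/7, 9/2), {-5/3, -6/7}), ProductSet(Interval.Ropen(-3/7, 9/2), Interval.open(-5/3, -6/7)), ProductSet(Interval.Lopen(1/92, 9/2), Interval.Ropen(-9/8, -6/7)))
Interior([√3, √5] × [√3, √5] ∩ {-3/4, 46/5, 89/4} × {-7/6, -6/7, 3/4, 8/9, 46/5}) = ∅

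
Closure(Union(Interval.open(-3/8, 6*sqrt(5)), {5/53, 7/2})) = Interval(-3/8, 6*sqrt(5))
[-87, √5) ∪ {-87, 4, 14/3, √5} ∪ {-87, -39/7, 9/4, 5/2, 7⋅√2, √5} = [-87, √5] ∪ {9/4, 5/2, 4, 14/3, 7⋅√2}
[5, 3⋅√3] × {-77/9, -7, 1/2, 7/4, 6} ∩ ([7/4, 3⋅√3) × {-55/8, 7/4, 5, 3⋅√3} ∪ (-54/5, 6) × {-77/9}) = ([5, 3⋅√3] × {-77/9}) ∪ ([5, 3⋅√3) × {7/4})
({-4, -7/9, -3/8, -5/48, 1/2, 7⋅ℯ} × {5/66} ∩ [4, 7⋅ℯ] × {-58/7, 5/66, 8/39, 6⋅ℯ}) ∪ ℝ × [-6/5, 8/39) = ℝ × [-6/5, 8/39)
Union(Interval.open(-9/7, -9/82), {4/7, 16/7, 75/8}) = Union({4/7, 16/7, 75/8}, Interval.open(-9/7, -9/82))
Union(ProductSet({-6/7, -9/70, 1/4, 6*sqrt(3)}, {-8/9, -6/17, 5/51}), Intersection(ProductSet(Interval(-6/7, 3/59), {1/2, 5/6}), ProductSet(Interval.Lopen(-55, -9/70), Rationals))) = Union(ProductSet({-6/7, -9/70, 1/4, 6*sqrt(3)}, {-8/9, -6/17, 5/51}), ProductSet(Interval(-6/7, -9/70), {1/2, 5/6}))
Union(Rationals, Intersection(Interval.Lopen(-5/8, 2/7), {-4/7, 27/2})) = Rationals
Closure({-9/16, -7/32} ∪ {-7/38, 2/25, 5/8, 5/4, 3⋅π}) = {-9/16, -7/32, -7/38, 2/25, 5/8, 5/4, 3⋅π}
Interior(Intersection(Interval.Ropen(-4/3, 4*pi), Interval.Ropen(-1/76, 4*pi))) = Interval.open(-1/76, 4*pi)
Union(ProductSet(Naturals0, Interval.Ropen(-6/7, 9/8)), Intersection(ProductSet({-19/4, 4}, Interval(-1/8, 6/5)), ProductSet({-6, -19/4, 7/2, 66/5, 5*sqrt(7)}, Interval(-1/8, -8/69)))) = Union(ProductSet({-19/4}, Interval(-1/8, -8/69)), ProductSet(Naturals0, Interval.Ropen(-6/7, 9/8)))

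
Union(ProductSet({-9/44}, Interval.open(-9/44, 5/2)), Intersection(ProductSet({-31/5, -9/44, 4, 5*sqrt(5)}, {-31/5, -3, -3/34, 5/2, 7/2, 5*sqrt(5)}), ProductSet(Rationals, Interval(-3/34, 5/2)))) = Union(ProductSet({-9/44}, Interval.open(-9/44, 5/2)), ProductSet({-31/5, -9/44, 4}, {-3/34, 5/2}))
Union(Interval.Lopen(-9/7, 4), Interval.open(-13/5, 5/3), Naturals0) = Union(Interval.Lopen(-13/5, 4), Naturals0)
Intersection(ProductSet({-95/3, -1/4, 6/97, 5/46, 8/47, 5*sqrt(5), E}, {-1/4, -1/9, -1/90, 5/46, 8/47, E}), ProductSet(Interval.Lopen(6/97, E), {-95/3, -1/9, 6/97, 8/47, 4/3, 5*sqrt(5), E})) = ProductSet({5/46, 8/47, E}, {-1/9, 8/47, E})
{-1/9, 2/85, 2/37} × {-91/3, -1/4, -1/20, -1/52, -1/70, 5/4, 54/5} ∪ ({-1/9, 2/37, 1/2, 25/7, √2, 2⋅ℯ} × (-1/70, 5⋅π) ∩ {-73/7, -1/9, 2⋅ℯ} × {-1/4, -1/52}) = {-1/9, 2/85, 2/37} × {-91/3, -1/4, -1/20, -1/52, -1/70, 5/4, 54/5}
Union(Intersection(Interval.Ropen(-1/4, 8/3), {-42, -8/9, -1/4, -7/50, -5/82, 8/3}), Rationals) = Rationals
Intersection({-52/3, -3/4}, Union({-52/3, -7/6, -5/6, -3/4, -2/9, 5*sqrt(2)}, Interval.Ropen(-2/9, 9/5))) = {-52/3, -3/4}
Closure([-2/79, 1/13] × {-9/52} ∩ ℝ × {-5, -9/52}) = [-2/79, 1/13] × {-9/52}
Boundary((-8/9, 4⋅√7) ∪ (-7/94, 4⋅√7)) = {-8/9, 4⋅√7}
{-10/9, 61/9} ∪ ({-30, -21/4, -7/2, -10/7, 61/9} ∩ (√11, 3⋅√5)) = {-10/9, 61/9}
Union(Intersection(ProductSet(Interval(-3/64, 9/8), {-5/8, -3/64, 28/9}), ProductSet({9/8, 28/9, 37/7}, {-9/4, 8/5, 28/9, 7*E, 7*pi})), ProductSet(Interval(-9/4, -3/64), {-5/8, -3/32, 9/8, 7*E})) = Union(ProductSet({9/8}, {28/9}), ProductSet(Interval(-9/4, -3/64), {-5/8, -3/32, 9/8, 7*E}))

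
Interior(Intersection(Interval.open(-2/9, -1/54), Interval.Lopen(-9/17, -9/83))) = Interval.open(-2/9, -9/83)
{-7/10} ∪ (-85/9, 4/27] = (-85/9, 4/27]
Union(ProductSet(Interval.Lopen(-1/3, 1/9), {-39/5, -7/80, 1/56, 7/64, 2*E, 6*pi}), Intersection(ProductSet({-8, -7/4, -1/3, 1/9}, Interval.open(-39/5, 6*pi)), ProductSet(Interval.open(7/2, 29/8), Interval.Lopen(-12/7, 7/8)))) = ProductSet(Interval.Lopen(-1/3, 1/9), {-39/5, -7/80, 1/56, 7/64, 2*E, 6*pi})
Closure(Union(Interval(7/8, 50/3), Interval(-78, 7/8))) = Interval(-78, 50/3)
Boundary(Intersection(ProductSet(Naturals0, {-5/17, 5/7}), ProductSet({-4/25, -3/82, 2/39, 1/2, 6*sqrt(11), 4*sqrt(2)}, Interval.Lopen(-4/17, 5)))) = EmptySet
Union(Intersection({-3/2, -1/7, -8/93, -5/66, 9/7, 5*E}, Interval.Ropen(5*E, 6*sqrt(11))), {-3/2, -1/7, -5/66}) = {-3/2, -1/7, -5/66, 5*E}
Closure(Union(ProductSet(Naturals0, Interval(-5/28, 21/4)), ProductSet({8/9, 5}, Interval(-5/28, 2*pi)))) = Union(ProductSet({8/9, 5}, Interval(-5/28, 2*pi)), ProductSet(Naturals0, Interval(-5/28, 21/4)))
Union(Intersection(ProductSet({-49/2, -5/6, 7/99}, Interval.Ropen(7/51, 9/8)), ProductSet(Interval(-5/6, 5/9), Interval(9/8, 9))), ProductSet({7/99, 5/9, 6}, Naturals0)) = ProductSet({7/99, 5/9, 6}, Naturals0)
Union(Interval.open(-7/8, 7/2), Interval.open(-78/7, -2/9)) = Interval.open(-78/7, 7/2)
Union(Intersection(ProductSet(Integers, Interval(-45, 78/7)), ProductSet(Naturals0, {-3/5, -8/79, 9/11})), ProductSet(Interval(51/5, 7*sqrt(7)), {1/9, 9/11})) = Union(ProductSet(Interval(51/5, 7*sqrt(7)), {1/9, 9/11}), ProductSet(Naturals0, {-3/5, -8/79, 9/11}))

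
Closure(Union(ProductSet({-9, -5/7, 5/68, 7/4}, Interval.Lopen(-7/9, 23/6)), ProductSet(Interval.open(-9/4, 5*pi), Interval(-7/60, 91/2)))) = Union(ProductSet({-9, -5/7, 5/68, 7/4}, Interval(-7/9, 23/6)), ProductSet(Interval(-9/4, 5*pi), Interval(-7/60, 91/2)))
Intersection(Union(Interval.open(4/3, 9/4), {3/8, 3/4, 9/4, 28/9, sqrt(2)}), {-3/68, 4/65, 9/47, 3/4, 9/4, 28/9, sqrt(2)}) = {3/4, 9/4, 28/9, sqrt(2)}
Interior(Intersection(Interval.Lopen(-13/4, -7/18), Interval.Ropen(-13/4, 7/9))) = Interval.open(-13/4, -7/18)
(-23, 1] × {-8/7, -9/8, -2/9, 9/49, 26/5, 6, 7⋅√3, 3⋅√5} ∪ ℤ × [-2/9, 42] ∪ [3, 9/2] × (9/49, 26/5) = (ℤ × [-2/9, 42]) ∪ ([3, 9/2] × (9/49, 26/5)) ∪ ((-23, 1] × {-8/7, -9/8, -2/9, 9/49, 26/5, 6, 7⋅√3, 3⋅√5})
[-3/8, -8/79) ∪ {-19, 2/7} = {-19, 2/7} ∪ [-3/8, -8/79)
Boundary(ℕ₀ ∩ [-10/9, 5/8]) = {0}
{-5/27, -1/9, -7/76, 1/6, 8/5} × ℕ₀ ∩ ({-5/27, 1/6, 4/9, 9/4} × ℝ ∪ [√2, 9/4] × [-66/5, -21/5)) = {-5/27, 1/6} × ℕ₀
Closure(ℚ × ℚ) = ℝ × ℝ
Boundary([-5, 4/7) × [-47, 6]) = ({-5, 4/7} × [-47, 6]) ∪ ([-5, 4/7] × {-47, 6})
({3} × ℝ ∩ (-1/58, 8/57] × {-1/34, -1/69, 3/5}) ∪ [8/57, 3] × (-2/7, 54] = [8/57, 3] × (-2/7, 54]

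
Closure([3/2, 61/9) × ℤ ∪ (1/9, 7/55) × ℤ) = ([1/9, 7/55] ∪ [3/2, 61/9]) × ℤ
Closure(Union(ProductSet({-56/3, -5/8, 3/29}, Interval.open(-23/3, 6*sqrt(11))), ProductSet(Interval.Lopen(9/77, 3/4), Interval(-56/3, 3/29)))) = Union(ProductSet({-56/3, -5/8, 3/29}, Interval(-23/3, 6*sqrt(11))), ProductSet(Interval(9/77, 3/4), Interval(-56/3, 3/29)))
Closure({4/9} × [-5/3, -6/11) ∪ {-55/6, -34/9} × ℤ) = ({-55/6, -34/9} × ℤ) ∪ ({4/9} × [-5/3, -6/11])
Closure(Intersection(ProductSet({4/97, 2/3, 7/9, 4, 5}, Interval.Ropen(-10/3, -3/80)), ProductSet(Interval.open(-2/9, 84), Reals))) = ProductSet({4/97, 2/3, 7/9, 4, 5}, Interval(-10/3, -3/80))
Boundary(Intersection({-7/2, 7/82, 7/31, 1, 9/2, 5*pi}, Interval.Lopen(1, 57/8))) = {9/2}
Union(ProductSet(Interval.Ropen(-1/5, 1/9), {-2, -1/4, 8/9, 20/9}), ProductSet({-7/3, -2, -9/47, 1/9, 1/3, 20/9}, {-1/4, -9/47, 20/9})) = Union(ProductSet({-7/3, -2, -9/47, 1/9, 1/3, 20/9}, {-1/4, -9/47, 20/9}), ProductSet(Interval.Ropen(-1/5, 1/9), {-2, -1/4, 8/9, 20/9}))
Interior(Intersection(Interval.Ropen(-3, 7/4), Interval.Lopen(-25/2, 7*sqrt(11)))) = Interval.open(-3, 7/4)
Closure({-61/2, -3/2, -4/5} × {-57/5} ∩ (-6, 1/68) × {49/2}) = ∅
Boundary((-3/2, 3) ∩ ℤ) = {-1, 0, 1, 2}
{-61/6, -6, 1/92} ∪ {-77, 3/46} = {-77, -61/6, -6, 1/92, 3/46}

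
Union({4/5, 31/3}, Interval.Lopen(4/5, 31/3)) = Interval(4/5, 31/3)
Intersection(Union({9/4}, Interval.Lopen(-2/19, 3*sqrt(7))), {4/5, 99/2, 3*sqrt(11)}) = {4/5}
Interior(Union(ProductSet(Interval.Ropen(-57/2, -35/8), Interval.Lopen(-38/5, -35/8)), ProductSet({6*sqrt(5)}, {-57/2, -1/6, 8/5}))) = ProductSet(Interval.open(-57/2, -35/8), Interval.open(-38/5, -35/8))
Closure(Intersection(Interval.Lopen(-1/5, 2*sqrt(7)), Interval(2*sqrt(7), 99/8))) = {2*sqrt(7)}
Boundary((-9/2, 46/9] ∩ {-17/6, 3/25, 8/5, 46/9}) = {-17/6, 3/25, 8/5, 46/9}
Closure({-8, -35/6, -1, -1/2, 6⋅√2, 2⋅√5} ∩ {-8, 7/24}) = {-8}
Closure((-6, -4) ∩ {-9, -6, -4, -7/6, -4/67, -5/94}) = ∅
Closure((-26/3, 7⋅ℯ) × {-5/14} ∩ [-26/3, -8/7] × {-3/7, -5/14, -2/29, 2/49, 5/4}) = [-26/3, -8/7] × {-5/14}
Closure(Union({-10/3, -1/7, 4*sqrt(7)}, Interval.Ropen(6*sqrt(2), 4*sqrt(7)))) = Union({-10/3, -1/7}, Interval(6*sqrt(2), 4*sqrt(7)))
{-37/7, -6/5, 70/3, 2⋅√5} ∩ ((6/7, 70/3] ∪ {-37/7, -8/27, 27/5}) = {-37/7, 70/3, 2⋅√5}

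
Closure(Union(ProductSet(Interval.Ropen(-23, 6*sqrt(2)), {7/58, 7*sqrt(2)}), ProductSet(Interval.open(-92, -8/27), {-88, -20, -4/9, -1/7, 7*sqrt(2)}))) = Union(ProductSet(Interval(-92, -8/27), {-88, -20, -4/9, -1/7, 7*sqrt(2)}), ProductSet(Interval(-23, 6*sqrt(2)), {7/58, 7*sqrt(2)}))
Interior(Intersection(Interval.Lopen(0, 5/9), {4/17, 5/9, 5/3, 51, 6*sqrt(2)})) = EmptySet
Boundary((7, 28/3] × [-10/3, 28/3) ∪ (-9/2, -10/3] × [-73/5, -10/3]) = ({-9/2, -10/3} × [-73/5, -10/3]) ∪ ({7, 28/3} × [-10/3, 28/3]) ∪ ([-9/2, -10/3] × {-73/5, -10/3}) ∪ ([7, 28/3] × {-10/3, 28/3})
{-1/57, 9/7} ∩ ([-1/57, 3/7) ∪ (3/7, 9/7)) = {-1/57}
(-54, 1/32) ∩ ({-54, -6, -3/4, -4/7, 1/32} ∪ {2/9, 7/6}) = {-6, -3/4, -4/7}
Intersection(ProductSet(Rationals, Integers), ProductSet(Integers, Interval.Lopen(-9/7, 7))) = ProductSet(Integers, Range(-1, 8, 1))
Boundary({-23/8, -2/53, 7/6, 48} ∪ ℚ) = ℝ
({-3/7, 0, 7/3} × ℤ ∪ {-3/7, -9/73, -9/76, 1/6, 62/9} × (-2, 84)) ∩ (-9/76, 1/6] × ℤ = ({0} × ℤ) ∪ ({1/6} × {-1, 0, …, 83})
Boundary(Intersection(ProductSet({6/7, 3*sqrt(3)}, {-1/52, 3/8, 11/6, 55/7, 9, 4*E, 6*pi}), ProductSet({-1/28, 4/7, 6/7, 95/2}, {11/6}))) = ProductSet({6/7}, {11/6})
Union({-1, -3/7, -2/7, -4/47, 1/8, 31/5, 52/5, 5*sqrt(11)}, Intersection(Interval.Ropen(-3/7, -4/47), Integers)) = {-1, -3/7, -2/7, -4/47, 1/8, 31/5, 52/5, 5*sqrt(11)}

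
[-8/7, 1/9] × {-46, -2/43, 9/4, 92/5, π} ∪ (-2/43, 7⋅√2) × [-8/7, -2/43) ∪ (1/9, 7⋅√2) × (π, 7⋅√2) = ([-8/7, 1/9] × {-46, -2/43, 9/4, 92/5, π}) ∪ ((-2/43, 7⋅√2) × [-8/7, -2/43)) ∪ ((1/9, 7⋅√2) × (π, 7⋅√2))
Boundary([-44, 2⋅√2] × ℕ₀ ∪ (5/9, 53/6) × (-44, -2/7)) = ([-44, 5/9] × ℕ₀) ∪ ({5/9, 53/6} × [-44, -2/7]) ∪ ([5/9, 53/6] × {-44, -2/7}) ∪ ([-44, 2⋅√2] × (ℕ₀ \ (-44, -2/7)))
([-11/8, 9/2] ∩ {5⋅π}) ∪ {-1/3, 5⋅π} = {-1/3, 5⋅π}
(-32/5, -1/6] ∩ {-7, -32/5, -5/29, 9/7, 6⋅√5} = {-5/29}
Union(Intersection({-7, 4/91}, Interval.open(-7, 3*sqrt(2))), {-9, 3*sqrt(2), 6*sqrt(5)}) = {-9, 4/91, 3*sqrt(2), 6*sqrt(5)}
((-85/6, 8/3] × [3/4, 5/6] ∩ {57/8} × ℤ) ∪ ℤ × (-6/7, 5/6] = ℤ × (-6/7, 5/6]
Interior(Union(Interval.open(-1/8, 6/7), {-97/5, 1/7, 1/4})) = Interval.open(-1/8, 6/7)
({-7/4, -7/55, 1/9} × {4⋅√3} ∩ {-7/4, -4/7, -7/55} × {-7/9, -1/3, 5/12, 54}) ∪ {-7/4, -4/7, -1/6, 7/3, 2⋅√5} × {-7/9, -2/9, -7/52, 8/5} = {-7/4, -4/7, -1/6, 7/3, 2⋅√5} × {-7/9, -2/9, -7/52, 8/5}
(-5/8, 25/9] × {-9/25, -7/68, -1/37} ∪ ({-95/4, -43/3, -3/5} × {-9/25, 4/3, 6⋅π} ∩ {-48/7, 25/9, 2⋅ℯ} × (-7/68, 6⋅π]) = (-5/8, 25/9] × {-9/25, -7/68, -1/37}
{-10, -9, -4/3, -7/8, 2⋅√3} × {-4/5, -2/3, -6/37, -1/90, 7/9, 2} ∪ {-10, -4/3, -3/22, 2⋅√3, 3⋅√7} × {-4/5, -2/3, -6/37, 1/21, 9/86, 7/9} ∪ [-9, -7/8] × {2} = ([-9, -7/8] × {2}) ∪ ({-10, -9, -4/3, -7/8, 2⋅√3} × {-4/5, -2/3, -6/37, -1/90, 7/9, 2}) ∪ ({-10, -4/3, -3/22, 2⋅√3, 3⋅√7} × {-4/5, -2/3, -6/37, 1/21, 9/86, 7/9})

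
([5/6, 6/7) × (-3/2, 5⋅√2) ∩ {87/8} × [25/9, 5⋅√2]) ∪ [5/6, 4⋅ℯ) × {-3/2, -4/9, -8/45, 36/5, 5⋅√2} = [5/6, 4⋅ℯ) × {-3/2, -4/9, -8/45, 36/5, 5⋅√2}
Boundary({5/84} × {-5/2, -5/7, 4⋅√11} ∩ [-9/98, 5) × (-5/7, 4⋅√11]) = {5/84} × {4⋅√11}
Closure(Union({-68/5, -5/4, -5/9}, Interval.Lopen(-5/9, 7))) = Union({-68/5, -5/4}, Interval(-5/9, 7))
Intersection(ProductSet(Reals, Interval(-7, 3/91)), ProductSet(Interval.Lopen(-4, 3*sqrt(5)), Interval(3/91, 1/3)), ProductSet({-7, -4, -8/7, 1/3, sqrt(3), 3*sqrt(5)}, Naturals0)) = EmptySet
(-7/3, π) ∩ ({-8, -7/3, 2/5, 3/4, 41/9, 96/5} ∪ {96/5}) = {2/5, 3/4}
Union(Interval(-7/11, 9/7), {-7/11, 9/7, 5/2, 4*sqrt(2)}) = Union({5/2, 4*sqrt(2)}, Interval(-7/11, 9/7))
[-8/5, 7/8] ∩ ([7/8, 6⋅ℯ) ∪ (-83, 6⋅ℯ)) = [-8/5, 7/8]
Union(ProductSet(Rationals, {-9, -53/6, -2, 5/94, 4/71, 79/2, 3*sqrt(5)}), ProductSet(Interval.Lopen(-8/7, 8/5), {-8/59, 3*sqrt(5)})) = Union(ProductSet(Interval.Lopen(-8/7, 8/5), {-8/59, 3*sqrt(5)}), ProductSet(Rationals, {-9, -53/6, -2, 5/94, 4/71, 79/2, 3*sqrt(5)}))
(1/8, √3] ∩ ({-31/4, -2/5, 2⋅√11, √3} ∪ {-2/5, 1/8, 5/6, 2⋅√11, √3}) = {5/6, √3}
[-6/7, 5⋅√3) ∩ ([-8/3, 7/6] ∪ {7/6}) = [-6/7, 7/6]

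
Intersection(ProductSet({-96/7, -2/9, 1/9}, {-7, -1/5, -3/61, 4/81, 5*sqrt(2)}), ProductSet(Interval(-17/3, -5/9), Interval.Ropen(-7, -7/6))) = EmptySet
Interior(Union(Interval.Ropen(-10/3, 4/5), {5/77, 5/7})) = Interval.open(-10/3, 4/5)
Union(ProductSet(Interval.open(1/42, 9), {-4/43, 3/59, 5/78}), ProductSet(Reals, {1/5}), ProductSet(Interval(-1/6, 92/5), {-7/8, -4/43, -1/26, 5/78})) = Union(ProductSet(Interval(-1/6, 92/5), {-7/8, -4/43, -1/26, 5/78}), ProductSet(Interval.open(1/42, 9), {-4/43, 3/59, 5/78}), ProductSet(Reals, {1/5}))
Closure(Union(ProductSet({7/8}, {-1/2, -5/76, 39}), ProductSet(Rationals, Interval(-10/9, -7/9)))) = Union(ProductSet({7/8}, {-1/2, -5/76, 39}), ProductSet(Reals, Interval(-10/9, -7/9)))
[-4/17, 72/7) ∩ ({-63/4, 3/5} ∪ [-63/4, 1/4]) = [-4/17, 1/4] ∪ {3/5}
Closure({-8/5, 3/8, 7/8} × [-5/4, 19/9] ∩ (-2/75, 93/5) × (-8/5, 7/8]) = {3/8, 7/8} × [-5/4, 7/8]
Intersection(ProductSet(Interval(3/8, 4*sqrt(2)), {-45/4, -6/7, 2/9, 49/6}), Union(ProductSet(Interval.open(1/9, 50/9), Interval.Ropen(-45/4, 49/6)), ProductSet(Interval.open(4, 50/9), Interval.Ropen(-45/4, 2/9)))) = ProductSet(Interval.Ropen(3/8, 50/9), {-45/4, -6/7, 2/9})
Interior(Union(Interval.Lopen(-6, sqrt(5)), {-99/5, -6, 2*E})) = Interval.open(-6, sqrt(5))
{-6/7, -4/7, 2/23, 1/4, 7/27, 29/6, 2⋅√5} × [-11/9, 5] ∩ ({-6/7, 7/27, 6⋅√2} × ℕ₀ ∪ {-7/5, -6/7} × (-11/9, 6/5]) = ({-6/7} × (-11/9, 6/5]) ∪ ({-6/7, 7/27} × {0, 1, …, 5})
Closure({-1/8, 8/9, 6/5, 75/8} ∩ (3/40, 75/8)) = {8/9, 6/5}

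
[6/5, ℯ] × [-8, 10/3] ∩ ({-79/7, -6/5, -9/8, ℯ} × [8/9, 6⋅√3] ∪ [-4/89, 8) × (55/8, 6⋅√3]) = {ℯ} × [8/9, 10/3]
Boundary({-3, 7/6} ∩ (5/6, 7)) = {7/6}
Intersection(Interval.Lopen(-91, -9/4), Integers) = Range(-90, -2, 1)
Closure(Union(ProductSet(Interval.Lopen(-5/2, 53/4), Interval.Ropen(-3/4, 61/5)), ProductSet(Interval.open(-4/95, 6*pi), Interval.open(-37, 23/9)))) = Union(ProductSet({-5/2}, Interval(-3/4, 61/5)), ProductSet({6*pi}, Interval(-37, 23/9)), ProductSet({-5/2, 53/4}, Interval(23/9, 61/5)), ProductSet({-4/95, 6*pi}, Interval(-37, -3/4)), ProductSet(Interval(-5/2, -4/95), {-3/4, 61/5}), ProductSet(Interval(-5/2, 53/4), {61/5}), ProductSet(Interval.Lopen(-5/2, 53/4), Interval.Ropen(-3/4, 61/5)), ProductSet(Interval(-4/95, 6*pi), {-37}), ProductSet(Interval.open(-4/95, 6*pi), Interval.open(-37, 23/9)), ProductSet(Interval(53/4, 6*pi), {-37, 23/9}))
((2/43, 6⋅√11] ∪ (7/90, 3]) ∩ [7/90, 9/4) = [7/90, 9/4)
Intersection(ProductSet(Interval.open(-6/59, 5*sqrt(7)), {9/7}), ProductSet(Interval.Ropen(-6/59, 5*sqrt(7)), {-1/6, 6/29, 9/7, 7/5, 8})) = ProductSet(Interval.open(-6/59, 5*sqrt(7)), {9/7})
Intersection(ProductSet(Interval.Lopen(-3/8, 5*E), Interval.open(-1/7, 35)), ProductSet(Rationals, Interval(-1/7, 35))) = ProductSet(Intersection(Interval.Lopen(-3/8, 5*E), Rationals), Interval.open(-1/7, 35))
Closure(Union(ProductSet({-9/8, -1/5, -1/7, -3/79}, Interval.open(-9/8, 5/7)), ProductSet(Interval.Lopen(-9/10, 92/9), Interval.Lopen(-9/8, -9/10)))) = Union(ProductSet({-9/10, 92/9}, Interval(-9/8, -9/10)), ProductSet({-9/8, -1/5, -1/7, -3/79}, Interval(-9/8, 5/7)), ProductSet(Interval(-9/10, 92/9), {-9/8, -9/10}), ProductSet(Interval.Lopen(-9/10, 92/9), Interval.Lopen(-9/8, -9/10)))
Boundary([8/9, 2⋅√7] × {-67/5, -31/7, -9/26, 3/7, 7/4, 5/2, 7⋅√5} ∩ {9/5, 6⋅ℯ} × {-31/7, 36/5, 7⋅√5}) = {9/5} × {-31/7, 7⋅√5}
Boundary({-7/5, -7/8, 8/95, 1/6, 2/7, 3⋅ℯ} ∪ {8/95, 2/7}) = {-7/5, -7/8, 8/95, 1/6, 2/7, 3⋅ℯ}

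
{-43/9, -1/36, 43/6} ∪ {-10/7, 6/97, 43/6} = {-43/9, -10/7, -1/36, 6/97, 43/6}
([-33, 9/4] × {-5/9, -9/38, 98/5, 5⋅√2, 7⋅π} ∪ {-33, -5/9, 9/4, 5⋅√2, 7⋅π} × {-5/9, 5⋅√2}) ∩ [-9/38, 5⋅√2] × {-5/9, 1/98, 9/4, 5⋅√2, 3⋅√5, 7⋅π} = ({9/4, 5⋅√2} × {-5/9, 5⋅√2}) ∪ ([-9/38, 9/4] × {-5/9, 5⋅√2, 7⋅π})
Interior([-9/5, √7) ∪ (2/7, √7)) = (-9/5, √7)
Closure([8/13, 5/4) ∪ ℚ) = ℚ ∪ (-∞, ∞)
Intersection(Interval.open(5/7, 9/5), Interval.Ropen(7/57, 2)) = Interval.open(5/7, 9/5)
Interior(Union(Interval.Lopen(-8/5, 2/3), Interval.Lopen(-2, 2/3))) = Interval.open(-2, 2/3)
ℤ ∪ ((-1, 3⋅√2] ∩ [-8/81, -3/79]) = ℤ ∪ [-8/81, -3/79]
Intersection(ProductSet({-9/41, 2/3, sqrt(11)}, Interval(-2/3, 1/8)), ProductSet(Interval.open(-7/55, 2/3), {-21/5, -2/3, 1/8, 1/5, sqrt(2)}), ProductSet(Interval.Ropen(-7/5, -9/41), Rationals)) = EmptySet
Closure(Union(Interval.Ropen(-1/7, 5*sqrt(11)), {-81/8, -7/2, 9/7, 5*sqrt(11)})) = Union({-81/8, -7/2}, Interval(-1/7, 5*sqrt(11)))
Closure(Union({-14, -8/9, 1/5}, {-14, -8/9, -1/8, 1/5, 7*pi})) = {-14, -8/9, -1/8, 1/5, 7*pi}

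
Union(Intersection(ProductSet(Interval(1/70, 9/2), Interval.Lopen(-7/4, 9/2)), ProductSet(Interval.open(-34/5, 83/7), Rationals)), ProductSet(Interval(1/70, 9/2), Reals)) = ProductSet(Interval(1/70, 9/2), Union(Intersection(Interval.Lopen(-7/4, 9/2), Rationals), Reals))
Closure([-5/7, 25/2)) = [-5/7, 25/2]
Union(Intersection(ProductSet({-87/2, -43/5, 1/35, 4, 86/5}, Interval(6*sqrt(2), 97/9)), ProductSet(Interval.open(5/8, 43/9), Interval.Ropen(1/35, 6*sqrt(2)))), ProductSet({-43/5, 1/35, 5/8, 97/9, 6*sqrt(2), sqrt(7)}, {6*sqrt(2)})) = ProductSet({-43/5, 1/35, 5/8, 97/9, 6*sqrt(2), sqrt(7)}, {6*sqrt(2)})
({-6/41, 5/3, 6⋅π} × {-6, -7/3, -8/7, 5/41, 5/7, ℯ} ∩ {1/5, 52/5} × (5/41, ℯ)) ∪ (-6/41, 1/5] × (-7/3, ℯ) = (-6/41, 1/5] × (-7/3, ℯ)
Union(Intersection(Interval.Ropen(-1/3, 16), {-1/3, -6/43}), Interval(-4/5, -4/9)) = Union({-1/3, -6/43}, Interval(-4/5, -4/9))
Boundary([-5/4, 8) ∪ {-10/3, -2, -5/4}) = {-10/3, -2, -5/4, 8}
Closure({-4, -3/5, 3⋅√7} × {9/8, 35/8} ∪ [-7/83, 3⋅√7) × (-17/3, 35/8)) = ({-4, -3/5, 3⋅√7} × {9/8, 35/8}) ∪ ({-7/83, 3⋅√7} × [-17/3, 35/8]) ∪ ([-7/83, 3⋅√7] × {-17/3, 35/8}) ∪ ([-7/83, 3⋅√7) × (-17/3, 35/8))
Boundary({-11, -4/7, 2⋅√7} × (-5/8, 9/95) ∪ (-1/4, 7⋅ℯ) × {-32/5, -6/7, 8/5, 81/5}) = ([-1/4, 7⋅ℯ] × {-32/5, -6/7, 8/5, 81/5}) ∪ ({-11, -4/7, 2⋅√7} × [-5/8, 9/95])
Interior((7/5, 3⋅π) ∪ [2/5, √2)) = (2/5, 3⋅π)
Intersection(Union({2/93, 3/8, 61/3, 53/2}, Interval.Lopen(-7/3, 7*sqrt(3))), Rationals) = Union({61/3, 53/2}, Intersection(Interval.Lopen(-7/3, 7*sqrt(3)), Rationals))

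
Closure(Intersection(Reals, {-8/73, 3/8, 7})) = {-8/73, 3/8, 7}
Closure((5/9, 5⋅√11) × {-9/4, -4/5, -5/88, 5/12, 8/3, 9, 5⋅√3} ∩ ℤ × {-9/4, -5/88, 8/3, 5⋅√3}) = {1, 2, …, 16} × {-9/4, -5/88, 8/3, 5⋅√3}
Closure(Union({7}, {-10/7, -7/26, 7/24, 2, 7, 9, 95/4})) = {-10/7, -7/26, 7/24, 2, 7, 9, 95/4}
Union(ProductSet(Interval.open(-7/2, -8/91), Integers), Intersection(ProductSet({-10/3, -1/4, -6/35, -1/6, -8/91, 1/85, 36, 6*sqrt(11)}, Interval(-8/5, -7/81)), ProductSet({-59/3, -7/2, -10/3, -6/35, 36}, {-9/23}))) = Union(ProductSet({-10/3, -6/35, 36}, {-9/23}), ProductSet(Interval.open(-7/2, -8/91), Integers))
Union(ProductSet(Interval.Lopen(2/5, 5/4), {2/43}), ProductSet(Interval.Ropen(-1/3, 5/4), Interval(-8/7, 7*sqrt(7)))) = Union(ProductSet(Interval.Ropen(-1/3, 5/4), Interval(-8/7, 7*sqrt(7))), ProductSet(Interval.Lopen(2/5, 5/4), {2/43}))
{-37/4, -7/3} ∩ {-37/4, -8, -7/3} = {-37/4, -7/3}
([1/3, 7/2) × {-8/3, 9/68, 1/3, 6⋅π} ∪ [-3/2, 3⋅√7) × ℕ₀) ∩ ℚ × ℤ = (ℚ ∩ [-3/2, 3⋅√7)) × ℕ₀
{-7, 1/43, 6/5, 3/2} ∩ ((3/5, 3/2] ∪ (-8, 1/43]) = {-7, 1/43, 6/5, 3/2}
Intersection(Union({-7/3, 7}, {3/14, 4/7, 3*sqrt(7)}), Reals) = {-7/3, 3/14, 4/7, 7, 3*sqrt(7)}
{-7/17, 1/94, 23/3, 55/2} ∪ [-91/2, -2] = [-91/2, -2] ∪ {-7/17, 1/94, 23/3, 55/2}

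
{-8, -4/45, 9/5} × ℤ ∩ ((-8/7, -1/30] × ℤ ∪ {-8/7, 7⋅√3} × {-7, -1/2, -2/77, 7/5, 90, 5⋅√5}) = {-4/45} × ℤ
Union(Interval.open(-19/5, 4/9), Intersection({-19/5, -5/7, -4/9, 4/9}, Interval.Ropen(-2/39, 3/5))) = Interval.Lopen(-19/5, 4/9)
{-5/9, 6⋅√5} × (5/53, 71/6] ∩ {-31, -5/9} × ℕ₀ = {-5/9} × {1, 2, …, 11}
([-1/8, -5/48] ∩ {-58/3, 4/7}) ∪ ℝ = ℝ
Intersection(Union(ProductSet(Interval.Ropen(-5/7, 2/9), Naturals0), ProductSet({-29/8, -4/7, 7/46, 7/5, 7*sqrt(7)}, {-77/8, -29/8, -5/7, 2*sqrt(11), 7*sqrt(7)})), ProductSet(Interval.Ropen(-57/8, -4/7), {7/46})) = EmptySet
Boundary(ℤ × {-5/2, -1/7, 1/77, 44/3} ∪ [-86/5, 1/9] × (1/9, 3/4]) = (ℤ × {-5/2, -1/7, 1/77, 44/3}) ∪ ({-86/5, 1/9} × [1/9, 3/4]) ∪ ([-86/5, 1/9] × {1/9, 3/4})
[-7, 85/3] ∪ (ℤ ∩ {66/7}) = [-7, 85/3]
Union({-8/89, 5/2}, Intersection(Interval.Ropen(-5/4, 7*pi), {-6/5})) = {-6/5, -8/89, 5/2}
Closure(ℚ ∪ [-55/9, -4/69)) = ℚ ∪ (-∞, ∞)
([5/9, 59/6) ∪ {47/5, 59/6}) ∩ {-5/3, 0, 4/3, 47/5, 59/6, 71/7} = {4/3, 47/5, 59/6}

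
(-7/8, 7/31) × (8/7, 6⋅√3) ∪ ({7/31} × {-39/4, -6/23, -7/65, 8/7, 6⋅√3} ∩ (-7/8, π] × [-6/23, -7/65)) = ({7/31} × {-6/23}) ∪ ((-7/8, 7/31) × (8/7, 6⋅√3))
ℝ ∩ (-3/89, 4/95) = (-3/89, 4/95)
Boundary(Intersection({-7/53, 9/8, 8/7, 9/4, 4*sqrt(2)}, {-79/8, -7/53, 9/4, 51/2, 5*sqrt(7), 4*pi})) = {-7/53, 9/4}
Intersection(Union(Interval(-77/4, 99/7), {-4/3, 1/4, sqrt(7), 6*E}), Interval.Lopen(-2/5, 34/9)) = Interval.Lopen(-2/5, 34/9)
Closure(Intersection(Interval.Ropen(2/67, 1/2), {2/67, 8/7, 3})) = {2/67}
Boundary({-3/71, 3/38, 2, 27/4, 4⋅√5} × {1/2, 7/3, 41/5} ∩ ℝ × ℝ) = {-3/71, 3/38, 2, 27/4, 4⋅√5} × {1/2, 7/3, 41/5}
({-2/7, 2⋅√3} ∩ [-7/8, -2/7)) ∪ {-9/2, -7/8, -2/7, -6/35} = {-9/2, -7/8, -2/7, -6/35}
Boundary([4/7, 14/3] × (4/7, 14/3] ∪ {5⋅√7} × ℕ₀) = ({5⋅√7} × ℕ₀) ∪ ({4/7, 14/3} × [4/7, 14/3]) ∪ ([4/7, 14/3] × {4/7, 14/3})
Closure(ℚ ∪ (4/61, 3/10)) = ℚ ∪ (-∞, ∞)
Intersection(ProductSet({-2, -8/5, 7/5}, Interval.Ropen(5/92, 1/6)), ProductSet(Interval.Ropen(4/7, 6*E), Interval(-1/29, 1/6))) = ProductSet({7/5}, Interval.Ropen(5/92, 1/6))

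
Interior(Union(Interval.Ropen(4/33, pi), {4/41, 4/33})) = Interval.open(4/33, pi)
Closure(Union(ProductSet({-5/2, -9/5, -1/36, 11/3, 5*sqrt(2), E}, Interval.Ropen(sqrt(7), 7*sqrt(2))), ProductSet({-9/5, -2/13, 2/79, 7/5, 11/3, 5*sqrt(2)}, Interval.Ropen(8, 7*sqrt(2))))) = Union(ProductSet({-5/2, -9/5, -1/36, 11/3, 5*sqrt(2), E}, Interval(sqrt(7), 7*sqrt(2))), ProductSet({-9/5, -2/13, 2/79, 7/5, 11/3, 5*sqrt(2)}, Interval(8, 7*sqrt(2))))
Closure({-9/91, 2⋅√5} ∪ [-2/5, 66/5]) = [-2/5, 66/5]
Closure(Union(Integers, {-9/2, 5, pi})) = Union({-9/2, pi}, Integers)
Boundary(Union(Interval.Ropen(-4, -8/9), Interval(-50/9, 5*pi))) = {-50/9, 5*pi}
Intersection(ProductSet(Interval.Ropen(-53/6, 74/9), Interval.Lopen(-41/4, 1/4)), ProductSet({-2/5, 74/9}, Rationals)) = ProductSet({-2/5}, Intersection(Interval.Lopen(-41/4, 1/4), Rationals))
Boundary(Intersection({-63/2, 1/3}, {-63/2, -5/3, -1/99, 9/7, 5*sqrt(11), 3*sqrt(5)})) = {-63/2}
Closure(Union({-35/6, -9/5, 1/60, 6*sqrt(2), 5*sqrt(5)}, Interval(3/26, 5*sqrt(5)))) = Union({-35/6, -9/5, 1/60}, Interval(3/26, 5*sqrt(5)))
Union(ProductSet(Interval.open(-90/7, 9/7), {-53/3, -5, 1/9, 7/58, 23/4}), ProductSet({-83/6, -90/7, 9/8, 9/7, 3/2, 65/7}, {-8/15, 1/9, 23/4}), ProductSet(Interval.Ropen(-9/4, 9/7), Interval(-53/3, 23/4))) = Union(ProductSet({-83/6, -90/7, 9/8, 9/7, 3/2, 65/7}, {-8/15, 1/9, 23/4}), ProductSet(Interval.open(-90/7, 9/7), {-53/3, -5, 1/9, 7/58, 23/4}), ProductSet(Interval.Ropen(-9/4, 9/7), Interval(-53/3, 23/4)))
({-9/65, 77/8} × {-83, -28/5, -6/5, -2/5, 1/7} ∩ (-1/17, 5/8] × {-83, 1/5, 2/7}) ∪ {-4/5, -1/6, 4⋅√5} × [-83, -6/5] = {-4/5, -1/6, 4⋅√5} × [-83, -6/5]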